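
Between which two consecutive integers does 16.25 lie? 16 and 17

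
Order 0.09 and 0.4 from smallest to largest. 0.09, 0.4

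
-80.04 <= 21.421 True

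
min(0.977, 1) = 0.977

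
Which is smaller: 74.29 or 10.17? 10.17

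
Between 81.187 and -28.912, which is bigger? 81.187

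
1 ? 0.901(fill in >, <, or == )>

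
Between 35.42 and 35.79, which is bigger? 35.79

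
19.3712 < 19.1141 False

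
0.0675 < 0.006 False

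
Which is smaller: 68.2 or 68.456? 68.2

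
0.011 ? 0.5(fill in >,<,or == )<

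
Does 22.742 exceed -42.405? Yes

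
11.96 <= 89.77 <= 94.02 True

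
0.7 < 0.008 False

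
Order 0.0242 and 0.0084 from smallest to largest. 0.0084, 0.0242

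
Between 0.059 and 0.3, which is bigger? 0.3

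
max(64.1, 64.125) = 64.125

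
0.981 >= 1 False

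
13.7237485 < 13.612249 False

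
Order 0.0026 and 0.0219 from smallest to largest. 0.0026, 0.0219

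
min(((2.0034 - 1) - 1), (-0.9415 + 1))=0.0034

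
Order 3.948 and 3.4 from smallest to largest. 3.4, 3.948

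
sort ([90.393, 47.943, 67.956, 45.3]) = [45.3, 47.943, 67.956, 90.393]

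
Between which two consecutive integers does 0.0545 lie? 0 and 1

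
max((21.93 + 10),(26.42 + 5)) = 31.93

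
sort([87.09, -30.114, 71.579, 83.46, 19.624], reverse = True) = [87.09, 83.46, 71.579, 19.624, -30.114]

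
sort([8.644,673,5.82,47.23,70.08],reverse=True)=[673,70.08,47.23,8.644,5.82]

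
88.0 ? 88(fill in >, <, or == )==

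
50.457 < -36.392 False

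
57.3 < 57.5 True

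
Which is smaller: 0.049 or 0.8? 0.049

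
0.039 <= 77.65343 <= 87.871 True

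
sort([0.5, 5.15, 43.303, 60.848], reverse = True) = [60.848, 43.303, 5.15, 0.5]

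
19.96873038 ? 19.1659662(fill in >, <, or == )>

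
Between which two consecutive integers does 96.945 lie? 96 and 97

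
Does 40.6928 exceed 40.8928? No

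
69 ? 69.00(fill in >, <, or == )==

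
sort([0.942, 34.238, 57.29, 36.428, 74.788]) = [0.942, 34.238, 36.428, 57.29, 74.788]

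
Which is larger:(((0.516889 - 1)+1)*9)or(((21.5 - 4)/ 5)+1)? (((0.516889 - 1)+1)*9)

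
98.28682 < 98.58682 True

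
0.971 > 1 False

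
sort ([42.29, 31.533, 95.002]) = [31.533, 42.29, 95.002]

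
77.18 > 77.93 False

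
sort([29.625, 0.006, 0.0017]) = [0.0017, 0.006, 29.625]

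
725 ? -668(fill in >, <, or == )>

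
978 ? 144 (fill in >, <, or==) >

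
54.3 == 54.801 False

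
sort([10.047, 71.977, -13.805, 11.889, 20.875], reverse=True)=[71.977, 20.875, 11.889, 10.047, -13.805]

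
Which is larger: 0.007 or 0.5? 0.5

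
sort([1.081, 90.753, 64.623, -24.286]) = [-24.286, 1.081, 64.623, 90.753]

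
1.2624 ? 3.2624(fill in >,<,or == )<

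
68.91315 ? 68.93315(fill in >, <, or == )<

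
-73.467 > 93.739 False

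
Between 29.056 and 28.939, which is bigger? 29.056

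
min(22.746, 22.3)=22.3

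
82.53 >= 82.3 True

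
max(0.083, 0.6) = 0.6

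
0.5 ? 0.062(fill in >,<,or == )>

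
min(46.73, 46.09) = 46.09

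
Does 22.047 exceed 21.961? Yes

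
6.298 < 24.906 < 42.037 True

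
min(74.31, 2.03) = 2.03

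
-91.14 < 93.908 True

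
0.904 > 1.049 False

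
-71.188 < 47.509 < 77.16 True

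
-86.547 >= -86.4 False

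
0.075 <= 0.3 True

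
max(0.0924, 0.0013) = 0.0924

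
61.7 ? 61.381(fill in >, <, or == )>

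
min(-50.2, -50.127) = -50.2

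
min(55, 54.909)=54.909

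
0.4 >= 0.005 True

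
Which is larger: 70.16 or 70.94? 70.94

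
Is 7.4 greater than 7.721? No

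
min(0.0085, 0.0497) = 0.0085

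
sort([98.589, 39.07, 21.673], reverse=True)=[98.589, 39.07, 21.673]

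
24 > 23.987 True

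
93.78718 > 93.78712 True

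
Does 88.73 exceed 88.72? Yes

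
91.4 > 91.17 True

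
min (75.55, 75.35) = 75.35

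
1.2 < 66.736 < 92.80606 True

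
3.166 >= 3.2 False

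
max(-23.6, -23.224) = -23.224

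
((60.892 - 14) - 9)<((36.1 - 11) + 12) False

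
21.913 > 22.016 False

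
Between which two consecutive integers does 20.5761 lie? 20 and 21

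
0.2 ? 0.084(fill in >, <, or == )>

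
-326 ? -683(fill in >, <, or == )>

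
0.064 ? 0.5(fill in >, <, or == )<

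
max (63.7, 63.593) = 63.7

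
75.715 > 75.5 True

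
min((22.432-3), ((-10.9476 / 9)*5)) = -6.082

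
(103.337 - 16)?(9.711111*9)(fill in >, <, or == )<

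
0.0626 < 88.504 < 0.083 False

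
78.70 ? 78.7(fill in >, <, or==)==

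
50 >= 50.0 True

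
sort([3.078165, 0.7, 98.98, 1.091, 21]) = [0.7, 1.091, 3.078165, 21, 98.98]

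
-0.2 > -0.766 True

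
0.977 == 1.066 False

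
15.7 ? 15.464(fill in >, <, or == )>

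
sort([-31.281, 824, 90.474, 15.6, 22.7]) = [-31.281, 15.6, 22.7, 90.474, 824]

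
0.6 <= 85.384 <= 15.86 False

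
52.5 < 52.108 False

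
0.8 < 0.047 False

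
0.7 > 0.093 True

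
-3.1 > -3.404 True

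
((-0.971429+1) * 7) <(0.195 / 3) False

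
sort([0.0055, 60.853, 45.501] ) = [0.0055, 45.501, 60.853]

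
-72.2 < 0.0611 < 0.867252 True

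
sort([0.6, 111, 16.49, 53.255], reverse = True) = [111, 53.255, 16.49, 0.6]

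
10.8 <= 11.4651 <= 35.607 True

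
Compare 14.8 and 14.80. They are equal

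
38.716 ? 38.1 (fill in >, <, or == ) >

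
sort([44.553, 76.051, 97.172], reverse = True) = [97.172, 76.051, 44.553]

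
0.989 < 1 True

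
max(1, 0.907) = 1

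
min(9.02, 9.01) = 9.01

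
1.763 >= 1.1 True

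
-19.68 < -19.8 False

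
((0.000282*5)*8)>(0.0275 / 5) True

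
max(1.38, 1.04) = 1.38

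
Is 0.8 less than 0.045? No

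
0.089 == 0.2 False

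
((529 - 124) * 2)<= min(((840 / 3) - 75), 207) False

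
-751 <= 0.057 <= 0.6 True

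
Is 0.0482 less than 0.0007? No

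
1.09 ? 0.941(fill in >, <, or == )>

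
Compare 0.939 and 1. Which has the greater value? 1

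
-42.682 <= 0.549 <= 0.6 True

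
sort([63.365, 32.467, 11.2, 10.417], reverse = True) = [63.365, 32.467, 11.2, 10.417]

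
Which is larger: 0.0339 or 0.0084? 0.0339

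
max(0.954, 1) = 1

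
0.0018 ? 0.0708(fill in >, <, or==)<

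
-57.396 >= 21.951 False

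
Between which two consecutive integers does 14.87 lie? 14 and 15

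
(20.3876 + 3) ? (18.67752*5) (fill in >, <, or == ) <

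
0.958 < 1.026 True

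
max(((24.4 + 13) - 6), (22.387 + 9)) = 31.4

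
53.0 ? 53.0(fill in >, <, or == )==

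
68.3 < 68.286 False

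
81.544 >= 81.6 False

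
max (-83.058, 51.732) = 51.732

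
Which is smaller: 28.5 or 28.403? 28.403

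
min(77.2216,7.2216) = 7.2216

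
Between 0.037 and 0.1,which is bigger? 0.1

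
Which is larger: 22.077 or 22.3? 22.3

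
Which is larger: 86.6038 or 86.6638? 86.6638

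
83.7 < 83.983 True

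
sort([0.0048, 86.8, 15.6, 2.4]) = [0.0048, 2.4, 15.6, 86.8]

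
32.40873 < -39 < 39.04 False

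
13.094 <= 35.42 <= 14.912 False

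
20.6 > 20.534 True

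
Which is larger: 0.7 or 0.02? 0.7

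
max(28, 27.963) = 28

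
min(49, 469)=49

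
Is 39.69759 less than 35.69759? No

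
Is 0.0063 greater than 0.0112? No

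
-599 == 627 False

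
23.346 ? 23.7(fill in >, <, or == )<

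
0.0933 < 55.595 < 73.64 True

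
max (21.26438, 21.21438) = 21.26438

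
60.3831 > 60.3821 True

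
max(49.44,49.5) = 49.5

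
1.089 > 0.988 True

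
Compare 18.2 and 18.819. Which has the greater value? 18.819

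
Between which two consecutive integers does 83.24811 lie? 83 and 84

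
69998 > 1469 True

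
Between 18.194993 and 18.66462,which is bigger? 18.66462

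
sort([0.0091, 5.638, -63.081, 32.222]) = [-63.081, 0.0091, 5.638, 32.222]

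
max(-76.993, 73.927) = 73.927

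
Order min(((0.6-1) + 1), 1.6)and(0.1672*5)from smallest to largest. min(((0.6-1) + 1), 1.6), (0.1672*5)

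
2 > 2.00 False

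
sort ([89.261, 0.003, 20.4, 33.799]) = [0.003, 20.4, 33.799, 89.261]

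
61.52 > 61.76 False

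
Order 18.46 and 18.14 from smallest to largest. 18.14, 18.46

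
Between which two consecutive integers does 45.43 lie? 45 and 46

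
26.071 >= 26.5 False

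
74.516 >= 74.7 False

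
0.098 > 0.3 False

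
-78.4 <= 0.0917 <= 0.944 True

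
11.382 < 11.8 True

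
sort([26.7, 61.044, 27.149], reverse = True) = [61.044, 27.149, 26.7]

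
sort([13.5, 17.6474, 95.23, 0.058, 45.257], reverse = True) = [95.23, 45.257, 17.6474, 13.5, 0.058]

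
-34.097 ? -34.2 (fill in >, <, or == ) >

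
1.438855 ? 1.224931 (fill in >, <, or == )>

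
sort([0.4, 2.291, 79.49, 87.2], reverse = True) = [87.2, 79.49, 2.291, 0.4]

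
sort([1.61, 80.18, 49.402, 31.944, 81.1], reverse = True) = [81.1, 80.18, 49.402, 31.944, 1.61]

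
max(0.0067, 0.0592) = 0.0592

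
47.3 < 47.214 False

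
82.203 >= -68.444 True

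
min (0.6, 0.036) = 0.036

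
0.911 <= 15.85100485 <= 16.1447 True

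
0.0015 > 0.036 False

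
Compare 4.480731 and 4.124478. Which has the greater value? 4.480731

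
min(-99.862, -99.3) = -99.862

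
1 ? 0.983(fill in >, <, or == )>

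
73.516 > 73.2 True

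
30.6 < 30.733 True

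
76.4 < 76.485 True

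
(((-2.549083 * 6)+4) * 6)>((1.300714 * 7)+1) False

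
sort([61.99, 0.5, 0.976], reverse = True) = [61.99, 0.976, 0.5]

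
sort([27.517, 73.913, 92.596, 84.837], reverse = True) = [92.596, 84.837, 73.913, 27.517]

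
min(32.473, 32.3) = 32.3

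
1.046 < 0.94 False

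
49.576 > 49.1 True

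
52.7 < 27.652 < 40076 False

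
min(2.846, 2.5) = 2.5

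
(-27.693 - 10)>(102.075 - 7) False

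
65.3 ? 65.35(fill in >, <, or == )<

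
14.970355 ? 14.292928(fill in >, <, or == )>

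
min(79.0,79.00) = 79.0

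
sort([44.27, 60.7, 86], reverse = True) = [86, 60.7, 44.27]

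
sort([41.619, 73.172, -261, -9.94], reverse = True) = [73.172, 41.619, -9.94, -261]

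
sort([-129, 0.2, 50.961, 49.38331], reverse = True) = [50.961, 49.38331, 0.2, -129]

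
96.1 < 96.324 True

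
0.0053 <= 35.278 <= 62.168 True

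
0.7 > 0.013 True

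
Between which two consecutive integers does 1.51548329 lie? 1 and 2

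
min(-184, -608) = -608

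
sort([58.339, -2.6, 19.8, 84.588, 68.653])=[-2.6, 19.8, 58.339, 68.653, 84.588]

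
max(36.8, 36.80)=36.80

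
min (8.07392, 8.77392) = 8.07392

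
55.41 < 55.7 True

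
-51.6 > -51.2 False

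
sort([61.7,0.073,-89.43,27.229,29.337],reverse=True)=[61.7,29.337,27.229,0.073,-89.43]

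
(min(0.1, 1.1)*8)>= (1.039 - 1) True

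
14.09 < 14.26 True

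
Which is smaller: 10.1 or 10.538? 10.1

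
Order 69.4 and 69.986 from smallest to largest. 69.4,69.986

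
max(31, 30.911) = 31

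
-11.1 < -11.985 False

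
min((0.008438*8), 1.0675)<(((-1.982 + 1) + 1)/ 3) False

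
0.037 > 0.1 False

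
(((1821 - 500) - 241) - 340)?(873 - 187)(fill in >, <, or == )>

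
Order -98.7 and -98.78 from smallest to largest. -98.78,-98.7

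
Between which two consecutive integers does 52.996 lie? 52 and 53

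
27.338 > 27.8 False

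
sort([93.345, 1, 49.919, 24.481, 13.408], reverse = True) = [93.345, 49.919, 24.481, 13.408, 1]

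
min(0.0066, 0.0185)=0.0066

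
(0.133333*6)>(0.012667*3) True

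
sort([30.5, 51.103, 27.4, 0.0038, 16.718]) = [0.0038, 16.718, 27.4, 30.5, 51.103]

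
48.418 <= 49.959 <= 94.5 True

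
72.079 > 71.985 True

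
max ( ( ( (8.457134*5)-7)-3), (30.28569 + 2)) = 32.28569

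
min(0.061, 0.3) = 0.061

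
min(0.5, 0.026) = 0.026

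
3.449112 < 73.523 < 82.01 True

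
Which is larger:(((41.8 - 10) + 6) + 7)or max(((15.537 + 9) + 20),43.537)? (((41.8 - 10) + 6) + 7)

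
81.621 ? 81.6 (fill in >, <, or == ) >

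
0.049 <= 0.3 True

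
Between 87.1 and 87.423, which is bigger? 87.423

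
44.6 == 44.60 True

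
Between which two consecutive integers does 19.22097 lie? 19 and 20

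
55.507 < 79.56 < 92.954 True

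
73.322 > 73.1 True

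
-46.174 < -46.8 False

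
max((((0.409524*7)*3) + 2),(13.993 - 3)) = 10.993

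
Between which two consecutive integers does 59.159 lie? 59 and 60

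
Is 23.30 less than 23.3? No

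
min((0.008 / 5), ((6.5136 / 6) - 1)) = 0.0016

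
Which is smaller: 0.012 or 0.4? 0.012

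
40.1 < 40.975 True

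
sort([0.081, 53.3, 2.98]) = [0.081, 2.98, 53.3]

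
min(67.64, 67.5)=67.5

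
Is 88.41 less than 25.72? No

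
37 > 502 False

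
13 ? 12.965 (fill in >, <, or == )>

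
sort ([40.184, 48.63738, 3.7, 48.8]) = [3.7, 40.184, 48.63738, 48.8]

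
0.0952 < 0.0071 False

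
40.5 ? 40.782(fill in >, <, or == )<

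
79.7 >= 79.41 True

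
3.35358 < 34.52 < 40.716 True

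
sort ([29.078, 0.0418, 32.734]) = [0.0418, 29.078, 32.734]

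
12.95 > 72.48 False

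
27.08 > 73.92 False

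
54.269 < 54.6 True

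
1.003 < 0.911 False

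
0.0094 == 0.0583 False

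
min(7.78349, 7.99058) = 7.78349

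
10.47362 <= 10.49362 True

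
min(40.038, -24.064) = -24.064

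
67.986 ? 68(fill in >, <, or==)<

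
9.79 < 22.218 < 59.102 True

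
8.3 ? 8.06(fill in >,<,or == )>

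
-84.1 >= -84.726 True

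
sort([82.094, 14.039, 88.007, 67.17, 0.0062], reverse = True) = [88.007, 82.094, 67.17, 14.039, 0.0062]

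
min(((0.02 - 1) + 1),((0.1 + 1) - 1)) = 0.02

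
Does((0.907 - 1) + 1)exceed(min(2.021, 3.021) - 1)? No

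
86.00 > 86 False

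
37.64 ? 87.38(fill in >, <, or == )<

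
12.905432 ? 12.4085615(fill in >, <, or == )>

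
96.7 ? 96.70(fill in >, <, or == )==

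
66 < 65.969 False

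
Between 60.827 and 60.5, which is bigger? 60.827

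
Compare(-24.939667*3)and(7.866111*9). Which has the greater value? (7.866111*9)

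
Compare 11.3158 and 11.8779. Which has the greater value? 11.8779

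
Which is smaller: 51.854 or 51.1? 51.1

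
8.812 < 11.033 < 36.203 True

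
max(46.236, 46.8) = 46.8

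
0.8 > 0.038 True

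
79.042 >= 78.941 True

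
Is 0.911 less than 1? Yes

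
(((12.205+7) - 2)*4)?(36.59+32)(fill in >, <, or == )>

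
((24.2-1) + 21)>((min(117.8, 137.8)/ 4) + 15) False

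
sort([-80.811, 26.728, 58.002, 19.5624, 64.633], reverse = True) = [64.633, 58.002, 26.728, 19.5624, -80.811]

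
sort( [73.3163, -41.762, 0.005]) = [-41.762, 0.005, 73.3163]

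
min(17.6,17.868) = 17.6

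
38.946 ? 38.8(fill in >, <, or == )>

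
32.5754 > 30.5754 True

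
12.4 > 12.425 False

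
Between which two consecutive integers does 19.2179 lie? 19 and 20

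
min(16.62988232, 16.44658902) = 16.44658902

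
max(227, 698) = 698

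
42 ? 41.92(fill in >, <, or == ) >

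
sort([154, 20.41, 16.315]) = [16.315, 20.41, 154]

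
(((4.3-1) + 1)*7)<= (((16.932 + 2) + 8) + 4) True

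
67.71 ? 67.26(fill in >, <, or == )>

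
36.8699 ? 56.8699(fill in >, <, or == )<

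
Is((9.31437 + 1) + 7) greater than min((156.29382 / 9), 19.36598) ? No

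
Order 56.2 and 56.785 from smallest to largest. 56.2, 56.785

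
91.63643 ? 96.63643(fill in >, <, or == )<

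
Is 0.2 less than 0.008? No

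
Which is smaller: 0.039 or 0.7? 0.039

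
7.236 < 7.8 True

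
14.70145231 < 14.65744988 False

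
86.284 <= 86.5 True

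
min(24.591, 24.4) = 24.4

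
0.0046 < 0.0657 True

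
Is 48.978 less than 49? Yes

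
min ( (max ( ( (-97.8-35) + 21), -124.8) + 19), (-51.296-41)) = -92.8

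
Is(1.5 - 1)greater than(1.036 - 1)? Yes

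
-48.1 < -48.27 False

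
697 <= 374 False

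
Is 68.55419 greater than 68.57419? No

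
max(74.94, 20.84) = 74.94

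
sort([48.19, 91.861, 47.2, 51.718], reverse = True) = [91.861, 51.718, 48.19, 47.2]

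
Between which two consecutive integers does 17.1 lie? 17 and 18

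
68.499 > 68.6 False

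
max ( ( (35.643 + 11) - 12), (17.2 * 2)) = 34.643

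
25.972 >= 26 False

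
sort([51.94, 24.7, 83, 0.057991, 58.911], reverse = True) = [83, 58.911, 51.94, 24.7, 0.057991]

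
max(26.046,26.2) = 26.2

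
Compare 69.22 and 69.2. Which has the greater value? 69.22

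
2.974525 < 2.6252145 False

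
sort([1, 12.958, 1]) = [1, 1, 12.958]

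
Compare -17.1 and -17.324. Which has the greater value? -17.1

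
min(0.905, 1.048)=0.905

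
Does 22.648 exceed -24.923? Yes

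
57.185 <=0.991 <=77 False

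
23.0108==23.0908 False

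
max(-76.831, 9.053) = 9.053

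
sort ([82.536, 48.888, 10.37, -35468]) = [-35468, 10.37, 48.888, 82.536]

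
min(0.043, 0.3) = 0.043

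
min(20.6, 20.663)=20.6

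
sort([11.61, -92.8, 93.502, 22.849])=[-92.8, 11.61, 22.849, 93.502]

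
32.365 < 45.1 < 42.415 False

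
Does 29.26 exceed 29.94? No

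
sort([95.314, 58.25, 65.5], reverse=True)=[95.314, 65.5, 58.25]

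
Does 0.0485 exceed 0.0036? Yes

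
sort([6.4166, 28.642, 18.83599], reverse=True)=[28.642, 18.83599, 6.4166]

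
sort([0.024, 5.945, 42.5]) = [0.024, 5.945, 42.5]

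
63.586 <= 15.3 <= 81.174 False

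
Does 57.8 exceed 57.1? Yes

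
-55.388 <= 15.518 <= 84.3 True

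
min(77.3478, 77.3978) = 77.3478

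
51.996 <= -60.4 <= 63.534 False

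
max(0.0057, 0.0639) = 0.0639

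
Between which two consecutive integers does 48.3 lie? 48 and 49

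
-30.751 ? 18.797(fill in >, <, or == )<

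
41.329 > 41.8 False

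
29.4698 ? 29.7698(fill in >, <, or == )<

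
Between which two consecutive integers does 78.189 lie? 78 and 79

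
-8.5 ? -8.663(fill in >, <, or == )>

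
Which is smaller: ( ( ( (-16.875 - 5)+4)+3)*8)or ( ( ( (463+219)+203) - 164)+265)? ( ( ( (-16.875 - 5)+4)+3)*8)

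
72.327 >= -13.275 True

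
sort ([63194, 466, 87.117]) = [87.117, 466, 63194]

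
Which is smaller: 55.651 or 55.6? 55.6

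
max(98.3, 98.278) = 98.3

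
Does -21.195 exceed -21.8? Yes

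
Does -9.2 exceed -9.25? Yes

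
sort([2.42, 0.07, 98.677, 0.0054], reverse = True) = [98.677, 2.42, 0.07, 0.0054]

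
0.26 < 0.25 False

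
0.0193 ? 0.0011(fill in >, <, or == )>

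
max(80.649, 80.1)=80.649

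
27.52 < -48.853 False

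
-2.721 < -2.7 True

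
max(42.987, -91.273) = 42.987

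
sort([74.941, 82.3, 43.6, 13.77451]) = [13.77451, 43.6, 74.941, 82.3]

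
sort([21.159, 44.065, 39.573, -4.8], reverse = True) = [44.065, 39.573, 21.159, -4.8]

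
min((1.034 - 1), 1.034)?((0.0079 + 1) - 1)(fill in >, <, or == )>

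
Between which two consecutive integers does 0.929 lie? 0 and 1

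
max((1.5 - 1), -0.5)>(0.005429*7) True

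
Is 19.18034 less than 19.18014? No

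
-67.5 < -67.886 False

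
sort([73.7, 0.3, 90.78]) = [0.3, 73.7, 90.78]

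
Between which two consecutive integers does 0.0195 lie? 0 and 1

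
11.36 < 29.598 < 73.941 True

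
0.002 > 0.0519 False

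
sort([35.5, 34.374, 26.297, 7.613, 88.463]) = [7.613, 26.297, 34.374, 35.5, 88.463]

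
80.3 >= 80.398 False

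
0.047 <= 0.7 True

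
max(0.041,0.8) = 0.8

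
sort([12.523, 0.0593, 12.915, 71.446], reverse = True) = [71.446, 12.915, 12.523, 0.0593]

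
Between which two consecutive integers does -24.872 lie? -25 and -24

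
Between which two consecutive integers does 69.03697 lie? 69 and 70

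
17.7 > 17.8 False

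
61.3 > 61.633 False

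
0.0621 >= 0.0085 True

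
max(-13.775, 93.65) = 93.65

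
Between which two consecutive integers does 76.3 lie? 76 and 77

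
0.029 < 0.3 True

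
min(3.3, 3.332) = 3.3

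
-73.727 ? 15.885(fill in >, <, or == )<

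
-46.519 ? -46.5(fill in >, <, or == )<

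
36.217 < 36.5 True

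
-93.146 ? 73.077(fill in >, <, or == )<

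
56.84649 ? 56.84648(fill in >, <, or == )>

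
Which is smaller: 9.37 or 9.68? 9.37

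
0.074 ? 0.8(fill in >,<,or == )<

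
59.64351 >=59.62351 True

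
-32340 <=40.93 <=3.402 False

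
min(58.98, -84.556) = -84.556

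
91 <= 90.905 False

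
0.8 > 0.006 True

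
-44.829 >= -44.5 False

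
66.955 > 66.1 True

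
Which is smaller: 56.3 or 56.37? 56.3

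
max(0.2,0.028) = 0.2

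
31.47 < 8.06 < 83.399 False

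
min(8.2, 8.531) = 8.2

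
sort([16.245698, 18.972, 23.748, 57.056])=[16.245698, 18.972, 23.748, 57.056]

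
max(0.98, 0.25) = 0.98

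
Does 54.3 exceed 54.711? No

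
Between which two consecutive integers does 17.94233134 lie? 17 and 18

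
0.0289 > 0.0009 True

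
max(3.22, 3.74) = 3.74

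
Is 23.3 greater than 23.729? No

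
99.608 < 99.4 False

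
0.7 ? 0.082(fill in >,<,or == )>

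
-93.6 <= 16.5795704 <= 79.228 True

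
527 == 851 False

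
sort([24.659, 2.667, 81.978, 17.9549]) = [2.667, 17.9549, 24.659, 81.978]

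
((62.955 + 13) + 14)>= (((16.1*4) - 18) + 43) True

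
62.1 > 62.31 False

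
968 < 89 False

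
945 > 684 True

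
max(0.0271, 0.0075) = 0.0271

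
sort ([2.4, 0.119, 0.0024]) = [0.0024, 0.119, 2.4]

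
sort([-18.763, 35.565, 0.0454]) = [-18.763, 0.0454, 35.565]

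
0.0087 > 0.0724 False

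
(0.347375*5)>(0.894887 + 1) False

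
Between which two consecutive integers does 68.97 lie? 68 and 69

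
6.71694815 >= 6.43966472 True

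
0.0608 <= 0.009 False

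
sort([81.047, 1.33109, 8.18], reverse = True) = [81.047, 8.18, 1.33109]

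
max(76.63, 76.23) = 76.63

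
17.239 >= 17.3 False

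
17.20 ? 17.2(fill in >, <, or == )==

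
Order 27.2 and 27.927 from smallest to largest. 27.2,27.927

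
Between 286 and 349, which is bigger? 349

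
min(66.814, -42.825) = -42.825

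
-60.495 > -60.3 False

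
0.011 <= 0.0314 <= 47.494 True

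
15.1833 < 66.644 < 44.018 False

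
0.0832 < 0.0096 False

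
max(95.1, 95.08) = 95.1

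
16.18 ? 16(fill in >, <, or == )>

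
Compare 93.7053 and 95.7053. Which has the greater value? 95.7053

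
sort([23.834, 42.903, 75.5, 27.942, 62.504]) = [23.834, 27.942, 42.903, 62.504, 75.5]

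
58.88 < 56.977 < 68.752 False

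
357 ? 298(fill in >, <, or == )>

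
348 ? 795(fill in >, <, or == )<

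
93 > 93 False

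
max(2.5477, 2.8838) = 2.8838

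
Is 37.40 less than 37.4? No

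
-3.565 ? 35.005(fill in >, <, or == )<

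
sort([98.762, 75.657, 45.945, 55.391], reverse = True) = [98.762, 75.657, 55.391, 45.945]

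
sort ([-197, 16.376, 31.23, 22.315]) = [-197, 16.376, 22.315, 31.23]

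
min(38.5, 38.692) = 38.5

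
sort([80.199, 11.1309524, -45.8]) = [-45.8, 11.1309524, 80.199]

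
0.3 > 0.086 True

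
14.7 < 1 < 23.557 False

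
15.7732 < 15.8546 True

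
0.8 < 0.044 False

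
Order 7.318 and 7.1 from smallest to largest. 7.1, 7.318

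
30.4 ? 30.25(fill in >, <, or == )>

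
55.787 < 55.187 False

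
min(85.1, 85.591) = 85.1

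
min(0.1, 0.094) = 0.094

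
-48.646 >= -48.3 False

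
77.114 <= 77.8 True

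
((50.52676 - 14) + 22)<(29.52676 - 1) False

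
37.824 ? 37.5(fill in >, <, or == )>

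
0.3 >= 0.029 True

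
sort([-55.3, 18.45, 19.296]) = [-55.3, 18.45, 19.296]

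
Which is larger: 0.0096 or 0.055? 0.055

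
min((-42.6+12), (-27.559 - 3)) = -30.6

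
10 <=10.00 True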